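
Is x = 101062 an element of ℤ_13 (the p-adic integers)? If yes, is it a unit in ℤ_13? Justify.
x ∈ ℤ_13 but not a unit; v_13(x) = 3 > 0

ℤ_13 = {x ∈ ℚ_13 : v_13(x) ≥ 0} and ℤ_13^× = {x ∈ ℤ_13 : v_13(x) = 0}. Here v_13(101062) = v_13(num) − v_13(den) = 3; compare against these criteria.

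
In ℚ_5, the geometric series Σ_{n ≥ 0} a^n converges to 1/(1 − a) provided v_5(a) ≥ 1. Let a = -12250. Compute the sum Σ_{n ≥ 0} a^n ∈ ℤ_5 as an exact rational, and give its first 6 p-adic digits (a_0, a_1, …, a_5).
Σ a^n = 1/(1 − a) = 1/12251;  first 6 digits = (1, 0, 0, 2, 0, 1)

v_5(a) = 3 ≥ 1, so the series converges in ℤ_5 to 1/(1 − a) = 1/(1 − (-12250)) = 1/12251. Expand this rational in ℤ_5: compute digits iteratively via d_i = x_i mod 5, x_{i+1} = (x_i − d_i)/5. The first 6 digits are (1, 0, 0, 2, 0, 1).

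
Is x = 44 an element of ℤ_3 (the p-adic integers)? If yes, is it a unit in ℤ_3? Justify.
x ∈ ℤ_3^× (unit); v_3(x) = 0

ℤ_3 = {x ∈ ℚ_3 : v_3(x) ≥ 0} and ℤ_3^× = {x ∈ ℤ_3 : v_3(x) = 0}. Here v_3(44) = v_3(num) − v_3(den) = 0; compare against these criteria.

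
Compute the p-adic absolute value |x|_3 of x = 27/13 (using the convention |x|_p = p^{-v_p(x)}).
|27/13|_3 = 1/27

Step 1 — compute v_3(x) by factoring powers of 3 out of the numerator and denominator: v_3(27/13) = 3. Step 2 — apply |x|_p = p^{-v_p(x)} = 3^{-3} = 1/27.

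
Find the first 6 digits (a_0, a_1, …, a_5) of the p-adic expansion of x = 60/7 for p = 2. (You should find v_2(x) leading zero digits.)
(a_0, …, a_5) = (0, 0, 1, 0, 0, 1)

v_2(60/7) = 2, so a_0 = ... = a_1 = 0. Factor out: x = 2^2 · u with u = 15/7 a unit in ℤ_2. Expand u iteratively via a_{v+i} = u_i mod 2, u_{i+1} = (u_i − a_{v+i})/2:
  u_0 = 15/7;  a_2 = 1;  u_1 = (u_0 − 1)/2 = 4/7
  u_1 = 4/7;  a_3 = 0;  u_2 = (u_1 − 0)/2 = 2/7
  u_2 = 2/7;  a_4 = 0;  u_3 = (u_2 − 0)/2 = 1/7
  u_3 = 1/7;  a_5 = 1;  u_4 = (u_3 − 1)/2 = -3/7
Digits: (0, 0, 1, 0, 0, 1).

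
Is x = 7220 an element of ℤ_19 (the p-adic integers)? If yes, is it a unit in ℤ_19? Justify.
x ∈ ℤ_19 but not a unit; v_19(x) = 2 > 0

ℤ_19 = {x ∈ ℚ_19 : v_19(x) ≥ 0} and ℤ_19^× = {x ∈ ℤ_19 : v_19(x) = 0}. Here v_19(7220) = v_19(num) − v_19(den) = 2; compare against these criteria.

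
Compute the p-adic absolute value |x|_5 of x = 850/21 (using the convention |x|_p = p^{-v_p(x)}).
|850/21|_5 = 1/25

Step 1 — compute v_5(x) by factoring powers of 5 out of the numerator and denominator: v_5(850/21) = 2. Step 2 — apply |x|_p = p^{-v_p(x)} = 5^{-2} = 1/25.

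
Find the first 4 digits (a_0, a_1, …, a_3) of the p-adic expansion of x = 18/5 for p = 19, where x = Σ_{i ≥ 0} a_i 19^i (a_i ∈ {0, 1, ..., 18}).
(a_0, …, a_3) = (15, 7, 11, 7)

v_19(18/5) = 0 (numerator and denominator both coprime to 19), so x ∈ ℤ_19^×. Compute digits iteratively via a_i = x_i mod 19, x_{i+1} = (x_i − a_i)/19, with x_0 = x:
  x_0 = 18/5;  a_0 = 15;  x_1 = (x_0 − 15)/19 = -3/5
  x_1 = -3/5;  a_1 = 7;  x_2 = (x_1 − 7)/19 = -2/5
  x_2 = -2/5;  a_2 = 11;  x_3 = (x_2 − 11)/19 = -3/5
  x_3 = -3/5;  a_3 = 7;  x_4 = (x_3 − 7)/19 = -2/5
Digits: (15, 7, 11, 7).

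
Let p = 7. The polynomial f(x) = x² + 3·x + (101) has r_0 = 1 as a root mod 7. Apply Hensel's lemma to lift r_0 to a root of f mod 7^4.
r_3 = 1744 (mod 2401)

Hensel: r_{i+1} = r_i − f(r_i)·(f′(r_i))^{-1} mod 7^{i+2}, f′(x) = 2x + 3. Iterate:
  r_0 = 1 (mod 7)
  r_1 = 29 (mod 49)
  r_2 = 29 (mod 343)
  r_3 = 1744 (mod 2401)
Final: r = 1744 satisfies f(r) ≡ 0 mod 7^4.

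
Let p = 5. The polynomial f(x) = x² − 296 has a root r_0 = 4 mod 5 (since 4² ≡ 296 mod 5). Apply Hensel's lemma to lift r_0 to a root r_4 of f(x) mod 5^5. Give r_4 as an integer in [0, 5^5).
r_4 = 1714 (mod 3125)

Hensel's recurrence: r_{i+1} = r_i − f(r_i)·(f′(r_i))^{-1} mod 5^{i+2}, with f′(x) = 2x. Iterate:
  r_0 = 4 (mod 5)
  r_1 = 14 (mod 25)
  r_2 = 89 (mod 125)
  r_3 = 464 (mod 625)
  r_4 = 1714 (mod 3125)
Final: r_4 = 1714, and one checks f(r_4) ≡ 0 mod 5^5.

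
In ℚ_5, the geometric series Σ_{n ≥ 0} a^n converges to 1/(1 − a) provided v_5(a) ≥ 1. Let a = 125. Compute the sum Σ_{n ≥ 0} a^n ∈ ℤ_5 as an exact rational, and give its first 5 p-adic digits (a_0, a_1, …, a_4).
Σ a^n = 1/(1 − a) = -1/124;  first 5 digits = (1, 0, 0, 1, 0)

v_5(a) = 3 ≥ 1, so the series converges in ℤ_5 to 1/(1 − a) = 1/(1 − 125) = -1/124. Expand this rational in ℤ_5: compute digits iteratively via d_i = x_i mod 5, x_{i+1} = (x_i − d_i)/5. The first 5 digits are (1, 0, 0, 1, 0).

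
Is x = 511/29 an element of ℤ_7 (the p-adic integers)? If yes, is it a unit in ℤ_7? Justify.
x ∈ ℤ_7 but not a unit; v_7(x) = 1 > 0

ℤ_7 = {x ∈ ℚ_7 : v_7(x) ≥ 0} and ℤ_7^× = {x ∈ ℤ_7 : v_7(x) = 0}. Here v_7(511/29) = v_7(num) − v_7(den) = 1; compare against these criteria.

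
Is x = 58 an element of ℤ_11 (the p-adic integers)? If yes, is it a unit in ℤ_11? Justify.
x ∈ ℤ_11^× (unit); v_11(x) = 0

ℤ_11 = {x ∈ ℚ_11 : v_11(x) ≥ 0} and ℤ_11^× = {x ∈ ℤ_11 : v_11(x) = 0}. Here v_11(58) = v_11(num) − v_11(den) = 0; compare against these criteria.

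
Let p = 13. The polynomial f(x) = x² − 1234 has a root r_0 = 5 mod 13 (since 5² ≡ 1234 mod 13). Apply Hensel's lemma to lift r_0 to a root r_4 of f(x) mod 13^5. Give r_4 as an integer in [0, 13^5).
r_4 = 207979 (mod 371293)

Hensel's recurrence: r_{i+1} = r_i − f(r_i)·(f′(r_i))^{-1} mod 13^{i+2}, with f′(x) = 2x. Iterate:
  r_0 = 5 (mod 13)
  r_1 = 109 (mod 169)
  r_2 = 1461 (mod 2197)
  r_3 = 8052 (mod 28561)
  r_4 = 207979 (mod 371293)
Final: r_4 = 207979, and one checks f(r_4) ≡ 0 mod 13^5.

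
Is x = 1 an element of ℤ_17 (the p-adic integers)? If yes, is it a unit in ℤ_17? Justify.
x ∈ ℤ_17^× (unit); v_17(x) = 0

ℤ_17 = {x ∈ ℚ_17 : v_17(x) ≥ 0} and ℤ_17^× = {x ∈ ℤ_17 : v_17(x) = 0}. Here v_17(1) = v_17(num) − v_17(den) = 0; compare against these criteria.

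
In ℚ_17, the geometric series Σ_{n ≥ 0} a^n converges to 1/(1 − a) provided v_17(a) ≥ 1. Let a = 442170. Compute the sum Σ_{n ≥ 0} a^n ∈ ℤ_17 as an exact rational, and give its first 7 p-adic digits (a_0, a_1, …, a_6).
Σ a^n = 1/(1 − a) = -1/442169;  first 7 digits = (1, 0, 0, 5, 5, 0, 8)

v_17(a) = 3 ≥ 1, so the series converges in ℤ_17 to 1/(1 − a) = 1/(1 − 442170) = -1/442169. Expand this rational in ℤ_17: compute digits iteratively via d_i = x_i mod 17, x_{i+1} = (x_i − d_i)/17. The first 7 digits are (1, 0, 0, 5, 5, 0, 8).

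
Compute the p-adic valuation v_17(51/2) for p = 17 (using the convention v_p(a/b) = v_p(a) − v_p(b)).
v_17(51/2) = 1

Factor powers of 17 from the numerator and denominator of the reduced fraction: 51 = 17^1 · 3 and 2 = 17^0 · 2. Apply v_p(a/b) = v_p(a) − v_p(b): v_17(51/2) = 1 − 0 = 1.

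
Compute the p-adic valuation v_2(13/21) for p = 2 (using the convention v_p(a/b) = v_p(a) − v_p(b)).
v_2(13/21) = 0

Factor powers of 2 from the numerator and denominator of the reduced fraction: 13 = 2^0 · 13 and 21 = 2^0 · 21. Apply v_p(a/b) = v_p(a) − v_p(b): v_2(13/21) = 0 − 0 = 0.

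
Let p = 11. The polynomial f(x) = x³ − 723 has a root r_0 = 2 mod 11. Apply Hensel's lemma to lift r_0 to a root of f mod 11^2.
r_1 = 112 (mod 121)

Hensel: r_{i+1} = r_i − f(r_i)/f′(r_i) mod 11^{i+2}, where f′(x) = 3x². Iterate:
  r_0 = 2 (mod 11)
  r_1 = 112 (mod 121)
Final: r = 112 with f(r) ≡ 0 mod 11^2.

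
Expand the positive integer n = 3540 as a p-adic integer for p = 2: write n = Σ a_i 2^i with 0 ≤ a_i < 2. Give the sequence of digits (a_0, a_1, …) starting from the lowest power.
(a_0, a_1, …) = (0, 0, 1, 0, 1, 0, 1, 1, 1, 0, 1, 1)

Repeated division by 2 gives the digits low-to-high: 3540 = 1·2^2 + 1·2^4 + 1·2^6 + 1·2^7 + 1·2^8 + 1·2^10 + 1·2^11. Digit sequence: (0, 0, 1, 0, 1, 0, 1, 1, 1, 0, 1, 1).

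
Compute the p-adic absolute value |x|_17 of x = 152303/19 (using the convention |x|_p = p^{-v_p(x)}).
|152303/19|_17 = 1/4913

Step 1 — compute v_17(x) by factoring powers of 17 out of the numerator and denominator: v_17(152303/19) = 3. Step 2 — apply |x|_p = p^{-v_p(x)} = 17^{-3} = 1/4913.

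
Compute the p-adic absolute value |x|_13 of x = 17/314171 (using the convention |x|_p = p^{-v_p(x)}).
|17/314171|_13 = 28561

Step 1 — compute v_13(x) by factoring powers of 13 out of the numerator and denominator: v_13(17/314171) = -4. Step 2 — apply |x|_p = p^{-v_p(x)} = 13^{4} = 28561.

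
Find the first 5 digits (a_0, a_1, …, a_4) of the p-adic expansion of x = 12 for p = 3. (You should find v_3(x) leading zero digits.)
(a_0, …, a_4) = (0, 1, 1, 0, 0)

v_3(12) = 1, so a_0 = ... = a_0 = 0. Factor out: x = 3^1 · u with u = 4 a unit in ℤ_3. Expand u iteratively via a_{v+i} = u_i mod 3, u_{i+1} = (u_i − a_{v+i})/3:
  u_0 = 4;  a_1 = 1;  u_1 = (u_0 − 1)/3 = 1
  u_1 = 1;  a_2 = 1;  u_2 = (u_1 − 1)/3 = 0
  u_2 = 0;  a_3 = 0;  u_3 = (u_2 − 0)/3 = 0
  u_3 = 0;  a_4 = 0;  u_4 = (u_3 − 0)/3 = 0
Digits: (0, 1, 1, 0, 0).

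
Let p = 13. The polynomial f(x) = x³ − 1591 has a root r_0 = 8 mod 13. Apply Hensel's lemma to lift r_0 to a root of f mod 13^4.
r_3 = 18351 (mod 28561)

Hensel: r_{i+1} = r_i − f(r_i)/f′(r_i) mod 13^{i+2}, where f′(x) = 3x². Iterate:
  r_0 = 8 (mod 13)
  r_1 = 99 (mod 169)
  r_2 = 775 (mod 2197)
  r_3 = 18351 (mod 28561)
Final: r = 18351 with f(r) ≡ 0 mod 13^4.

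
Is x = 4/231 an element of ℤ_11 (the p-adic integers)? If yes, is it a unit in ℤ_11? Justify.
x ∉ ℤ_11 (v_11(x) = -1 < 0)

ℤ_11 = {x ∈ ℚ_11 : v_11(x) ≥ 0} and ℤ_11^× = {x ∈ ℤ_11 : v_11(x) = 0}. Here v_11(4/231) = v_11(num) − v_11(den) = -1; compare against these criteria.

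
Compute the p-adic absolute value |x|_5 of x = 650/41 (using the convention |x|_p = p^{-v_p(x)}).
|650/41|_5 = 1/25

Step 1 — compute v_5(x) by factoring powers of 5 out of the numerator and denominator: v_5(650/41) = 2. Step 2 — apply |x|_p = p^{-v_p(x)} = 5^{-2} = 1/25.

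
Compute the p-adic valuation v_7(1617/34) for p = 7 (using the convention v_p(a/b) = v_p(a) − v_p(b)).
v_7(1617/34) = 2

Factor powers of 7 from the numerator and denominator of the reduced fraction: 1617 = 7^2 · 33 and 34 = 7^0 · 34. Apply v_p(a/b) = v_p(a) − v_p(b): v_7(1617/34) = 2 − 0 = 2.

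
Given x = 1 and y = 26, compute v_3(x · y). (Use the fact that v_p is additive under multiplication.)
v_3(26) = 0

v_p(x) = 0 (factor: 1 = 3^0 · 1); v_p(y) = 0 (factor: 26 = 3^0 · 26). Additivity: v_p(xy) = v_p(x) + v_p(y) = 0 + 0 = 0. (Direct check: xy = 26 = 3^0 · (26).)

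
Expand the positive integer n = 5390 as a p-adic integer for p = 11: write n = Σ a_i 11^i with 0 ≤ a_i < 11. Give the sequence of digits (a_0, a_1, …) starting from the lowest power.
(a_0, a_1, …) = (0, 6, 0, 4)

Repeated division by 11 gives the digits low-to-high: 5390 = 6·11^1 + 4·11^3. Digit sequence: (0, 6, 0, 4).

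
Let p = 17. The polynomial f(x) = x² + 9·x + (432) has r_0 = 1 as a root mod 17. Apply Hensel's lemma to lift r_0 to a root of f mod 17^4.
r_3 = 64329 (mod 83521)

Hensel: r_{i+1} = r_i − f(r_i)·(f′(r_i))^{-1} mod 17^{i+2}, f′(x) = 2x + 9. Iterate:
  r_0 = 1 (mod 17)
  r_1 = 171 (mod 289)
  r_2 = 460 (mod 4913)
  r_3 = 64329 (mod 83521)
Final: r = 64329 satisfies f(r) ≡ 0 mod 17^4.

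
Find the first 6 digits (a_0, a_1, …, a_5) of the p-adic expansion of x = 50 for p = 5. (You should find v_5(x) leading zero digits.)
(a_0, …, a_5) = (0, 0, 2, 0, 0, 0)

v_5(50) = 2, so a_0 = ... = a_1 = 0. Factor out: x = 5^2 · u with u = 2 a unit in ℤ_5. Expand u iteratively via a_{v+i} = u_i mod 5, u_{i+1} = (u_i − a_{v+i})/5:
  u_0 = 2;  a_2 = 2;  u_1 = (u_0 − 2)/5 = 0
  u_1 = 0;  a_3 = 0;  u_2 = (u_1 − 0)/5 = 0
  u_2 = 0;  a_4 = 0;  u_3 = (u_2 − 0)/5 = 0
  u_3 = 0;  a_5 = 0;  u_4 = (u_3 − 0)/5 = 0
Digits: (0, 0, 2, 0, 0, 0).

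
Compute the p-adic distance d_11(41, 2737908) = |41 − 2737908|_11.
d_11(41, 2737908) = 1/161051

Step 1 — x − y = 41 − 2737908 = -2737867. Step 2 — v_11(-2737867) = 5 (factor: -2737867 = −(11^5 · 17); the sign does not affect v_p). Step 3 — |x − y|_11 = 11^{-5} = 1/161051.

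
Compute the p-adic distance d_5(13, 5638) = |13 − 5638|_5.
d_5(13, 5638) = 1/625

Step 1 — x − y = 13 − 5638 = -5625. Step 2 — v_5(-5625) = 4 (factor: -5625 = −(5^4 · 9); the sign does not affect v_p). Step 3 — |x − y|_5 = 5^{-4} = 1/625.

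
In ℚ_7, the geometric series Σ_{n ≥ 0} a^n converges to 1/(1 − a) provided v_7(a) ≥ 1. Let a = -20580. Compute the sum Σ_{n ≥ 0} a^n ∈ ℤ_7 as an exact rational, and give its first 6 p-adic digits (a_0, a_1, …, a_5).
Σ a^n = 1/(1 − a) = 1/20581;  first 6 digits = (1, 0, 0, 3, 5, 5)

v_7(a) = 3 ≥ 1, so the series converges in ℤ_7 to 1/(1 − a) = 1/(1 − (-20580)) = 1/20581. Expand this rational in ℤ_7: compute digits iteratively via d_i = x_i mod 7, x_{i+1} = (x_i − d_i)/7. The first 6 digits are (1, 0, 0, 3, 5, 5).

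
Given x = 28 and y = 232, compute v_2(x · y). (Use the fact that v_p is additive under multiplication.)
v_2(6496) = 5

v_p(x) = 2 (factor: 28 = 2^2 · 7); v_p(y) = 3 (factor: 232 = 2^3 · 29). Additivity: v_p(xy) = v_p(x) + v_p(y) = 2 + 3 = 5. (Direct check: xy = 6496 = 2^5 · (203).)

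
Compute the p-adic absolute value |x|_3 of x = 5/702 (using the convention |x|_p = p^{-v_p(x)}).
|5/702|_3 = 27

Step 1 — compute v_3(x) by factoring powers of 3 out of the numerator and denominator: v_3(5/702) = -3. Step 2 — apply |x|_p = p^{-v_p(x)} = 3^{3} = 27.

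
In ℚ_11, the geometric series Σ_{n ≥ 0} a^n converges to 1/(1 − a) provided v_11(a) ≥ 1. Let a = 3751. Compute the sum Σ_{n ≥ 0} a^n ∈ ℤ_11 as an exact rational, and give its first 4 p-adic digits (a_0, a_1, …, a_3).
Σ a^n = 1/(1 − a) = -1/3750;  first 4 digits = (1, 0, 9, 2)

v_11(a) = 2 ≥ 1, so the series converges in ℤ_11 to 1/(1 − a) = 1/(1 − 3751) = -1/3750. Expand this rational in ℤ_11: compute digits iteratively via d_i = x_i mod 11, x_{i+1} = (x_i − d_i)/11. The first 4 digits are (1, 0, 9, 2).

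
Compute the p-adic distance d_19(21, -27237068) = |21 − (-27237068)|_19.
d_19(21, -27237068) = 1/2476099

Step 1 — x − y = 21 − (-27237068) = 27237089. Step 2 — v_19(27237089) = 5 (factor: 27237089 = (19^5 · 11); the sign does not affect v_p). Step 3 — |x − y|_19 = 19^{-5} = 1/2476099.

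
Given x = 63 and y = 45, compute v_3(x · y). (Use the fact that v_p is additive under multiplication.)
v_3(2835) = 4

v_p(x) = 2 (factor: 63 = 3^2 · 7); v_p(y) = 2 (factor: 45 = 3^2 · 5). Additivity: v_p(xy) = v_p(x) + v_p(y) = 2 + 2 = 4. (Direct check: xy = 2835 = 3^4 · (35).)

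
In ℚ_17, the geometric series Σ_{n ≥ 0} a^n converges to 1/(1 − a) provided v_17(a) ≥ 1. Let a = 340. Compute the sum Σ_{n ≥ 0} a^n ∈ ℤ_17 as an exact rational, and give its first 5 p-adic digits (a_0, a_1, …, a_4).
Σ a^n = 1/(1 − a) = -1/339;  first 5 digits = (1, 3, 10, 16, 8)

v_17(a) = 1 ≥ 1, so the series converges in ℤ_17 to 1/(1 − a) = 1/(1 − 340) = -1/339. Expand this rational in ℤ_17: compute digits iteratively via d_i = x_i mod 17, x_{i+1} = (x_i − d_i)/17. The first 5 digits are (1, 3, 10, 16, 8).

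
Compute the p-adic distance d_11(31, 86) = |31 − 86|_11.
d_11(31, 86) = 1/11

Step 1 — x − y = 31 − 86 = -55. Step 2 — v_11(-55) = 1 (factor: -55 = −(11^1 · 5); the sign does not affect v_p). Step 3 — |x − y|_11 = 11^{-1} = 1/11.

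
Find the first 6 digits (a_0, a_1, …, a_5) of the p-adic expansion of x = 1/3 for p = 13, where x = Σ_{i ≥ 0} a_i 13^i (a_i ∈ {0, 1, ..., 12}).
(a_0, …, a_5) = (9, 8, 8, 8, 8, 8)

v_13(1/3) = 0 (numerator and denominator both coprime to 13), so x ∈ ℤ_13^×. Compute digits iteratively via a_i = x_i mod 13, x_{i+1} = (x_i − a_i)/13, with x_0 = x:
  x_0 = 1/3;  a_0 = 9;  x_1 = (x_0 − 9)/13 = -2/3
  x_1 = -2/3;  a_1 = 8;  x_2 = (x_1 − 8)/13 = -2/3
  x_2 = -2/3;  a_2 = 8;  x_3 = (x_2 − 8)/13 = -2/3
  x_3 = -2/3;  a_3 = 8;  x_4 = (x_3 − 8)/13 = -2/3
  x_4 = -2/3;  a_4 = 8;  x_5 = (x_4 − 8)/13 = -2/3
  x_5 = -2/3;  a_5 = 8;  x_6 = (x_5 − 8)/13 = -2/3
Digits: (9, 8, 8, 8, 8, 8).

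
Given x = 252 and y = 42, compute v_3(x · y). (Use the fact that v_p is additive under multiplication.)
v_3(10584) = 3

v_p(x) = 2 (factor: 252 = 3^2 · 28); v_p(y) = 1 (factor: 42 = 3^1 · 14). Additivity: v_p(xy) = v_p(x) + v_p(y) = 2 + 1 = 3. (Direct check: xy = 10584 = 3^3 · (392).)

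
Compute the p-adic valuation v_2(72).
v_2(72) = 3

v_2(n) is the largest exponent k such that 2^k divides n. Factor out: 72 = 2^3 · 9. (Sign doesn't affect v_p.) So v_2(72) = 3.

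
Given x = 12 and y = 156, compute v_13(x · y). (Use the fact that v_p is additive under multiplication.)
v_13(1872) = 1

v_p(x) = 0 (factor: 12 = 13^0 · 12); v_p(y) = 1 (factor: 156 = 13^1 · 12). Additivity: v_p(xy) = v_p(x) + v_p(y) = 0 + 1 = 1. (Direct check: xy = 1872 = 13^1 · (144).)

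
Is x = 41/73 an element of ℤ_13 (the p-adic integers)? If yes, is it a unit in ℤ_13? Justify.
x ∈ ℤ_13^× (unit); v_13(x) = 0

ℤ_13 = {x ∈ ℚ_13 : v_13(x) ≥ 0} and ℤ_13^× = {x ∈ ℤ_13 : v_13(x) = 0}. Here v_13(41/73) = v_13(num) − v_13(den) = 0; compare against these criteria.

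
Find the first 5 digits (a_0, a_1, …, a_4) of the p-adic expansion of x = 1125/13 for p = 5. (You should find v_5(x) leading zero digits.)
(a_0, …, a_4) = (0, 0, 0, 3, 3)

v_5(1125/13) = 3, so a_0 = ... = a_2 = 0. Factor out: x = 5^3 · u with u = 9/13 a unit in ℤ_5. Expand u iteratively via a_{v+i} = u_i mod 5, u_{i+1} = (u_i − a_{v+i})/5:
  u_0 = 9/13;  a_3 = 3;  u_1 = (u_0 − 3)/5 = -6/13
  u_1 = -6/13;  a_4 = 3;  u_2 = (u_1 − 3)/5 = -9/13
Digits: (0, 0, 0, 3, 3).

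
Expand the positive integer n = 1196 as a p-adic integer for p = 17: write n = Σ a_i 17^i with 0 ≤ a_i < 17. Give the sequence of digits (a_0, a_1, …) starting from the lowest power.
(a_0, a_1, …) = (6, 2, 4)

Repeated division by 17 gives the digits low-to-high: 1196 = 6 + 2·17^1 + 4·17^2. Digit sequence: (6, 2, 4).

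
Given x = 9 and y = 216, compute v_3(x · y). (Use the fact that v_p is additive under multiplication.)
v_3(1944) = 5

v_p(x) = 2 (factor: 9 = 3^2 · 1); v_p(y) = 3 (factor: 216 = 3^3 · 8). Additivity: v_p(xy) = v_p(x) + v_p(y) = 2 + 3 = 5. (Direct check: xy = 1944 = 3^5 · (8).)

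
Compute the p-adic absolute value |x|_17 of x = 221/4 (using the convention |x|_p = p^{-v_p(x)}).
|221/4|_17 = 1/17

Step 1 — compute v_17(x) by factoring powers of 17 out of the numerator and denominator: v_17(221/4) = 1. Step 2 — apply |x|_p = p^{-v_p(x)} = 17^{-1} = 1/17.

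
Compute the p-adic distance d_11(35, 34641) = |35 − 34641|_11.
d_11(35, 34641) = 1/1331

Step 1 — x − y = 35 − 34641 = -34606. Step 2 — v_11(-34606) = 3 (factor: -34606 = −(11^3 · 26); the sign does not affect v_p). Step 3 — |x − y|_11 = 11^{-3} = 1/1331.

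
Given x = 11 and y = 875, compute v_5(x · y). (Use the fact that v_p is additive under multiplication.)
v_5(9625) = 3

v_p(x) = 0 (factor: 11 = 5^0 · 11); v_p(y) = 3 (factor: 875 = 5^3 · 7). Additivity: v_p(xy) = v_p(x) + v_p(y) = 0 + 3 = 3. (Direct check: xy = 9625 = 5^3 · (77).)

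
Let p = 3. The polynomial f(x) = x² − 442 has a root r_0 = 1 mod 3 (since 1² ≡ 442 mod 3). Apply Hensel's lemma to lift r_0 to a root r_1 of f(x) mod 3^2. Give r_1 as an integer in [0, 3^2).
r_1 = 1 (mod 9)

Hensel's recurrence: r_{i+1} = r_i − f(r_i)·(f′(r_i))^{-1} mod 3^{i+2}, with f′(x) = 2x. Iterate:
  r_0 = 1 (mod 3)
  r_1 = 1 (mod 9)
Final: r_1 = 1, and one checks f(r_1) ≡ 0 mod 3^2.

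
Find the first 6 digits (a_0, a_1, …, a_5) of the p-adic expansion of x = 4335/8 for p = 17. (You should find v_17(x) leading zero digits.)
(a_0, …, a_5) = (0, 0, 4, 2, 2, 2)

v_17(4335/8) = 2, so a_0 = ... = a_1 = 0. Factor out: x = 17^2 · u with u = 15/8 a unit in ℤ_17. Expand u iteratively via a_{v+i} = u_i mod 17, u_{i+1} = (u_i − a_{v+i})/17:
  u_0 = 15/8;  a_2 = 4;  u_1 = (u_0 − 4)/17 = -1/8
  u_1 = -1/8;  a_3 = 2;  u_2 = (u_1 − 2)/17 = -1/8
  u_2 = -1/8;  a_4 = 2;  u_3 = (u_2 − 2)/17 = -1/8
  u_3 = -1/8;  a_5 = 2;  u_4 = (u_3 − 2)/17 = -1/8
Digits: (0, 0, 4, 2, 2, 2).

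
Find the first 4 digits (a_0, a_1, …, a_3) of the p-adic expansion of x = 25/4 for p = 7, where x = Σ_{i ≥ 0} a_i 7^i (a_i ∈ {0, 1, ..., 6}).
(a_0, …, a_3) = (1, 6, 1, 5)

v_7(25/4) = 0 (numerator and denominator both coprime to 7), so x ∈ ℤ_7^×. Compute digits iteratively via a_i = x_i mod 7, x_{i+1} = (x_i − a_i)/7, with x_0 = x:
  x_0 = 25/4;  a_0 = 1;  x_1 = (x_0 − 1)/7 = 3/4
  x_1 = 3/4;  a_1 = 6;  x_2 = (x_1 − 6)/7 = -3/4
  x_2 = -3/4;  a_2 = 1;  x_3 = (x_2 − 1)/7 = -1/4
  x_3 = -1/4;  a_3 = 5;  x_4 = (x_3 − 5)/7 = -3/4
Digits: (1, 6, 1, 5).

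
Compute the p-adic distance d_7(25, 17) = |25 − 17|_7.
d_7(25, 17) = 1

Step 1 — x − y = 25 − 17 = 8. Step 2 — v_7(8) = 0 (factor: 8 = (7^0 · 8); the sign does not affect v_p). Step 3 — |x − y|_7 = 7^{0} = 1.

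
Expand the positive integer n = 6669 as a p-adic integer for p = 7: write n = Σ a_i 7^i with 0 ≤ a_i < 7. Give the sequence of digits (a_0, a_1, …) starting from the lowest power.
(a_0, a_1, …) = (5, 0, 3, 5, 2)

Repeated division by 7 gives the digits low-to-high: 6669 = 5 + 3·7^2 + 5·7^3 + 2·7^4. Digit sequence: (5, 0, 3, 5, 2).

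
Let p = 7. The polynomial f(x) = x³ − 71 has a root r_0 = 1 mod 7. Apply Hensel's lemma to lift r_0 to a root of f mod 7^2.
r_1 = 8 (mod 49)

Hensel: r_{i+1} = r_i − f(r_i)/f′(r_i) mod 7^{i+2}, where f′(x) = 3x². Iterate:
  r_0 = 1 (mod 7)
  r_1 = 8 (mod 49)
Final: r = 8 with f(r) ≡ 0 mod 7^2.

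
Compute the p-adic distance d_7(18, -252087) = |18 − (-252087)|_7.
d_7(18, -252087) = 1/16807

Step 1 — x − y = 18 − (-252087) = 252105. Step 2 — v_7(252105) = 5 (factor: 252105 = (7^5 · 15); the sign does not affect v_p). Step 3 — |x − y|_7 = 7^{-5} = 1/16807.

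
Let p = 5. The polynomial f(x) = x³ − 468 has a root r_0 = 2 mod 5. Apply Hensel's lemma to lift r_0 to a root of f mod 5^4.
r_3 = 382 (mod 625)

Hensel: r_{i+1} = r_i − f(r_i)/f′(r_i) mod 5^{i+2}, where f′(x) = 3x². Iterate:
  r_0 = 2 (mod 5)
  r_1 = 7 (mod 25)
  r_2 = 7 (mod 125)
  r_3 = 382 (mod 625)
Final: r = 382 with f(r) ≡ 0 mod 5^4.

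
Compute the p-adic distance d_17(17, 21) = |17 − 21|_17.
d_17(17, 21) = 1

Step 1 — x − y = 17 − 21 = -4. Step 2 — v_17(-4) = 0 (factor: -4 = −(17^0 · 4); the sign does not affect v_p). Step 3 — |x − y|_17 = 17^{0} = 1.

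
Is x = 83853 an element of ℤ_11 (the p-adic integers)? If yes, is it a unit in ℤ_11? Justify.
x ∈ ℤ_11 but not a unit; v_11(x) = 3 > 0

ℤ_11 = {x ∈ ℚ_11 : v_11(x) ≥ 0} and ℤ_11^× = {x ∈ ℤ_11 : v_11(x) = 0}. Here v_11(83853) = v_11(num) − v_11(den) = 3; compare against these criteria.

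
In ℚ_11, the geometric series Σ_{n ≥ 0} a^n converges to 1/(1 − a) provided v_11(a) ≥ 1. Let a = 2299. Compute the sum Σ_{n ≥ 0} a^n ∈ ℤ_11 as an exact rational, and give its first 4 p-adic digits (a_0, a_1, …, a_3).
Σ a^n = 1/(1 − a) = -1/2298;  first 4 digits = (1, 0, 8, 1)

v_11(a) = 2 ≥ 1, so the series converges in ℤ_11 to 1/(1 − a) = 1/(1 − 2299) = -1/2298. Expand this rational in ℤ_11: compute digits iteratively via d_i = x_i mod 11, x_{i+1} = (x_i − d_i)/11. The first 4 digits are (1, 0, 8, 1).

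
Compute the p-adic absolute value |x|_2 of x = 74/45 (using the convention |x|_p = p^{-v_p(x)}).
|74/45|_2 = 1/2

Step 1 — compute v_2(x) by factoring powers of 2 out of the numerator and denominator: v_2(74/45) = 1. Step 2 — apply |x|_p = p^{-v_p(x)} = 2^{-1} = 1/2.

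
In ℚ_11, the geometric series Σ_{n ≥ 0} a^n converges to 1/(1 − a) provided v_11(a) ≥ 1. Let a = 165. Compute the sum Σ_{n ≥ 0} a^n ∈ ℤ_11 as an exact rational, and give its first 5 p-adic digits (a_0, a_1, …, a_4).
Σ a^n = 1/(1 − a) = -1/164;  first 5 digits = (1, 4, 6, 7, 3)

v_11(a) = 1 ≥ 1, so the series converges in ℤ_11 to 1/(1 − a) = 1/(1 − 165) = -1/164. Expand this rational in ℤ_11: compute digits iteratively via d_i = x_i mod 11, x_{i+1} = (x_i − d_i)/11. The first 5 digits are (1, 4, 6, 7, 3).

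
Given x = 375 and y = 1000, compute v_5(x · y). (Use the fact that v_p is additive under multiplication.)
v_5(375000) = 6

v_p(x) = 3 (factor: 375 = 5^3 · 3); v_p(y) = 3 (factor: 1000 = 5^3 · 8). Additivity: v_p(xy) = v_p(x) + v_p(y) = 3 + 3 = 6. (Direct check: xy = 375000 = 5^6 · (24).)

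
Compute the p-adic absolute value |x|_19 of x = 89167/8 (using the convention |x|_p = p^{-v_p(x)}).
|89167/8|_19 = 1/6859

Step 1 — compute v_19(x) by factoring powers of 19 out of the numerator and denominator: v_19(89167/8) = 3. Step 2 — apply |x|_p = p^{-v_p(x)} = 19^{-3} = 1/6859.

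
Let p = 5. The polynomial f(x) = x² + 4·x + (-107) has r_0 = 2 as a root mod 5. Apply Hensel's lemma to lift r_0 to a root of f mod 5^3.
r_2 = 17 (mod 125)

Hensel: r_{i+1} = r_i − f(r_i)·(f′(r_i))^{-1} mod 5^{i+2}, f′(x) = 2x + 4. Iterate:
  r_0 = 2 (mod 5)
  r_1 = 17 (mod 25)
  r_2 = 17 (mod 125)
Final: r = 17 satisfies f(r) ≡ 0 mod 5^3.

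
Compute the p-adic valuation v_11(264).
v_11(264) = 1

v_11(n) is the largest exponent k such that 11^k divides n. Factor out: 264 = 11^1 · 24. (Sign doesn't affect v_p.) So v_11(264) = 1.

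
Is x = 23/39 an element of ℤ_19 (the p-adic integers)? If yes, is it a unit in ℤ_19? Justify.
x ∈ ℤ_19^× (unit); v_19(x) = 0

ℤ_19 = {x ∈ ℚ_19 : v_19(x) ≥ 0} and ℤ_19^× = {x ∈ ℤ_19 : v_19(x) = 0}. Here v_19(23/39) = v_19(num) − v_19(den) = 0; compare against these criteria.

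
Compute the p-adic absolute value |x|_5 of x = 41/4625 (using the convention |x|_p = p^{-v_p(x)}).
|41/4625|_5 = 125

Step 1 — compute v_5(x) by factoring powers of 5 out of the numerator and denominator: v_5(41/4625) = -3. Step 2 — apply |x|_p = p^{-v_p(x)} = 5^{3} = 125.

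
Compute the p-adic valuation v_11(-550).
v_11(-550) = 1

v_11(n) is the largest exponent k such that 11^k divides n. Factor out: -550 = -11^1 · 50. (Sign doesn't affect v_p.) So v_11(-550) = 1.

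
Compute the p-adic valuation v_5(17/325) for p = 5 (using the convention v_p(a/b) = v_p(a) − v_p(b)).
v_5(17/325) = -2

Factor powers of 5 from the numerator and denominator of the reduced fraction: 17 = 5^0 · 17 and 325 = 5^2 · 13. Apply v_p(a/b) = v_p(a) − v_p(b): v_5(17/325) = 0 − 2 = -2.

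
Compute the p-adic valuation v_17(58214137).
v_17(58214137) = 5

v_17(n) is the largest exponent k such that 17^k divides n. Factor out: 58214137 = 17^5 · 41. (Sign doesn't affect v_p.) So v_17(58214137) = 5.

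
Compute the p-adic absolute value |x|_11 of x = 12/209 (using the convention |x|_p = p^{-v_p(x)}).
|12/209|_11 = 11

Step 1 — compute v_11(x) by factoring powers of 11 out of the numerator and denominator: v_11(12/209) = -1. Step 2 — apply |x|_p = p^{-v_p(x)} = 11^{1} = 11.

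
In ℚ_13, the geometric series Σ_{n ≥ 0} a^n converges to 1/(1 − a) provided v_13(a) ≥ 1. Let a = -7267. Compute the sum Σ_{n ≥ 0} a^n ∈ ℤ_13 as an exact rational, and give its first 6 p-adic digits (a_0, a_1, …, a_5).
Σ a^n = 1/(1 − a) = 1/7268;  first 6 digits = (1, 0, 9, 9, 2, 12)

v_13(a) = 2 ≥ 1, so the series converges in ℤ_13 to 1/(1 − a) = 1/(1 − (-7267)) = 1/7268. Expand this rational in ℤ_13: compute digits iteratively via d_i = x_i mod 13, x_{i+1} = (x_i − d_i)/13. The first 6 digits are (1, 0, 9, 9, 2, 12).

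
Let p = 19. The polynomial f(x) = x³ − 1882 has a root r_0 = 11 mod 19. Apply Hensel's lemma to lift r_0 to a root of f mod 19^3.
r_2 = 2272 (mod 6859)

Hensel: r_{i+1} = r_i − f(r_i)/f′(r_i) mod 19^{i+2}, where f′(x) = 3x². Iterate:
  r_0 = 11 (mod 19)
  r_1 = 106 (mod 361)
  r_2 = 2272 (mod 6859)
Final: r = 2272 with f(r) ≡ 0 mod 19^3.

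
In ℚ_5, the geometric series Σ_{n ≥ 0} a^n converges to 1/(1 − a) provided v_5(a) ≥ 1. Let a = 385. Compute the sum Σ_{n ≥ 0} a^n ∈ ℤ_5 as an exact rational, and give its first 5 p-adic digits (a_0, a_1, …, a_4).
Σ a^n = 1/(1 − a) = -1/384;  first 5 digits = (1, 2, 4, 1, 0)

v_5(a) = 1 ≥ 1, so the series converges in ℤ_5 to 1/(1 − a) = 1/(1 − 385) = -1/384. Expand this rational in ℤ_5: compute digits iteratively via d_i = x_i mod 5, x_{i+1} = (x_i − d_i)/5. The first 5 digits are (1, 2, 4, 1, 0).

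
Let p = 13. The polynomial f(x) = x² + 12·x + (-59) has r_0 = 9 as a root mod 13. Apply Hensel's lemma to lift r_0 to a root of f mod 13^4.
r_3 = 13243 (mod 28561)

Hensel: r_{i+1} = r_i − f(r_i)·(f′(r_i))^{-1} mod 13^{i+2}, f′(x) = 2x + 12. Iterate:
  r_0 = 9 (mod 13)
  r_1 = 61 (mod 169)
  r_2 = 61 (mod 2197)
  r_3 = 13243 (mod 28561)
Final: r = 13243 satisfies f(r) ≡ 0 mod 13^4.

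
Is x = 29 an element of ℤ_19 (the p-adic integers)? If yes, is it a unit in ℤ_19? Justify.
x ∈ ℤ_19^× (unit); v_19(x) = 0

ℤ_19 = {x ∈ ℚ_19 : v_19(x) ≥ 0} and ℤ_19^× = {x ∈ ℤ_19 : v_19(x) = 0}. Here v_19(29) = v_19(num) − v_19(den) = 0; compare against these criteria.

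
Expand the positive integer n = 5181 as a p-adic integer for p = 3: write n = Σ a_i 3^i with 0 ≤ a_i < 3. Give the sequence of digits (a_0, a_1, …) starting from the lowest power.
(a_0, a_1, …) = (0, 2, 2, 2, 0, 0, 1, 2)

Repeated division by 3 gives the digits low-to-high: 5181 = 2·3^1 + 2·3^2 + 2·3^3 + 1·3^6 + 2·3^7. Digit sequence: (0, 2, 2, 2, 0, 0, 1, 2).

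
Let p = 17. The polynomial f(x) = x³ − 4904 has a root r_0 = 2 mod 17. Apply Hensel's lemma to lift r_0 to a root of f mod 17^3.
r_2 = 699 (mod 4913)

Hensel: r_{i+1} = r_i − f(r_i)/f′(r_i) mod 17^{i+2}, where f′(x) = 3x². Iterate:
  r_0 = 2 (mod 17)
  r_1 = 121 (mod 289)
  r_2 = 699 (mod 4913)
Final: r = 699 with f(r) ≡ 0 mod 17^3.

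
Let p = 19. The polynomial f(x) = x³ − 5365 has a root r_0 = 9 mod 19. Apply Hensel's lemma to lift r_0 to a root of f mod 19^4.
r_3 = 88017 (mod 130321)

Hensel: r_{i+1} = r_i − f(r_i)/f′(r_i) mod 19^{i+2}, where f′(x) = 3x². Iterate:
  r_0 = 9 (mod 19)
  r_1 = 294 (mod 361)
  r_2 = 5709 (mod 6859)
  r_3 = 88017 (mod 130321)
Final: r = 88017 with f(r) ≡ 0 mod 19^4.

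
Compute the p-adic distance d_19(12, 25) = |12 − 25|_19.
d_19(12, 25) = 1

Step 1 — x − y = 12 − 25 = -13. Step 2 — v_19(-13) = 0 (factor: -13 = −(19^0 · 13); the sign does not affect v_p). Step 3 — |x − y|_19 = 19^{0} = 1.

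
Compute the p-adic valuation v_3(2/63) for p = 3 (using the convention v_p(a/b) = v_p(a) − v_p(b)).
v_3(2/63) = -2

Factor powers of 3 from the numerator and denominator of the reduced fraction: 2 = 3^0 · 2 and 63 = 3^2 · 7. Apply v_p(a/b) = v_p(a) − v_p(b): v_3(2/63) = 0 − 2 = -2.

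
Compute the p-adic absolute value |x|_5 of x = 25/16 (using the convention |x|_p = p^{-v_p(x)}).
|25/16|_5 = 1/25

Step 1 — compute v_5(x) by factoring powers of 5 out of the numerator and denominator: v_5(25/16) = 2. Step 2 — apply |x|_p = p^{-v_p(x)} = 5^{-2} = 1/25.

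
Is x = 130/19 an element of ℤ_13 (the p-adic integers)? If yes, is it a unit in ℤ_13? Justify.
x ∈ ℤ_13 but not a unit; v_13(x) = 1 > 0

ℤ_13 = {x ∈ ℚ_13 : v_13(x) ≥ 0} and ℤ_13^× = {x ∈ ℤ_13 : v_13(x) = 0}. Here v_13(130/19) = v_13(num) − v_13(den) = 1; compare against these criteria.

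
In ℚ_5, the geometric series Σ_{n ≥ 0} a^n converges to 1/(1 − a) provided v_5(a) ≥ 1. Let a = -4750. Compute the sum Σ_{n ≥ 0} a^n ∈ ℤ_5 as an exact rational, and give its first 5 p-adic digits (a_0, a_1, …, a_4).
Σ a^n = 1/(1 − a) = 1/4751;  first 5 digits = (1, 0, 0, 2, 2)

v_5(a) = 3 ≥ 1, so the series converges in ℤ_5 to 1/(1 − a) = 1/(1 − (-4750)) = 1/4751. Expand this rational in ℤ_5: compute digits iteratively via d_i = x_i mod 5, x_{i+1} = (x_i − d_i)/5. The first 5 digits are (1, 0, 0, 2, 2).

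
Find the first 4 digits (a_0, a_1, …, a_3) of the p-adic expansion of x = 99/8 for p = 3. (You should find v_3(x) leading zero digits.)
(a_0, …, a_3) = (0, 0, 1, 2)

v_3(99/8) = 2, so a_0 = ... = a_1 = 0. Factor out: x = 3^2 · u with u = 11/8 a unit in ℤ_3. Expand u iteratively via a_{v+i} = u_i mod 3, u_{i+1} = (u_i − a_{v+i})/3:
  u_0 = 11/8;  a_2 = 1;  u_1 = (u_0 − 1)/3 = 1/8
  u_1 = 1/8;  a_3 = 2;  u_2 = (u_1 − 2)/3 = -5/8
Digits: (0, 0, 1, 2).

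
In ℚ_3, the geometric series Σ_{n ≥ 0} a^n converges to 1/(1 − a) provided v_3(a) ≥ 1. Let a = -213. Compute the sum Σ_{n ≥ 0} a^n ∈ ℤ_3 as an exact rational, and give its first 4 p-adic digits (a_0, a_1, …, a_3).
Σ a^n = 1/(1 − a) = 1/214;  first 4 digits = (1, 1, 1, 2)

v_3(a) = 1 ≥ 1, so the series converges in ℤ_3 to 1/(1 − a) = 1/(1 − (-213)) = 1/214. Expand this rational in ℤ_3: compute digits iteratively via d_i = x_i mod 3, x_{i+1} = (x_i − d_i)/3. The first 4 digits are (1, 1, 1, 2).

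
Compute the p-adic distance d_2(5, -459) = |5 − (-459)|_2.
d_2(5, -459) = 1/16

Step 1 — x − y = 5 − (-459) = 464. Step 2 — v_2(464) = 4 (factor: 464 = (2^4 · 29); the sign does not affect v_p). Step 3 — |x − y|_2 = 2^{-4} = 1/16.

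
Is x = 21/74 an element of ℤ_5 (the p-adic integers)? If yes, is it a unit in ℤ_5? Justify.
x ∈ ℤ_5^× (unit); v_5(x) = 0

ℤ_5 = {x ∈ ℚ_5 : v_5(x) ≥ 0} and ℤ_5^× = {x ∈ ℤ_5 : v_5(x) = 0}. Here v_5(21/74) = v_5(num) − v_5(den) = 0; compare against these criteria.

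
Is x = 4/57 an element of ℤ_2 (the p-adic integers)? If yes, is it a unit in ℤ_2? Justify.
x ∈ ℤ_2 but not a unit; v_2(x) = 2 > 0

ℤ_2 = {x ∈ ℚ_2 : v_2(x) ≥ 0} and ℤ_2^× = {x ∈ ℤ_2 : v_2(x) = 0}. Here v_2(4/57) = v_2(num) − v_2(den) = 2; compare against these criteria.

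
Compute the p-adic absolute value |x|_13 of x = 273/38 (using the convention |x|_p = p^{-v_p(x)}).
|273/38|_13 = 1/13

Step 1 — compute v_13(x) by factoring powers of 13 out of the numerator and denominator: v_13(273/38) = 1. Step 2 — apply |x|_p = p^{-v_p(x)} = 13^{-1} = 1/13.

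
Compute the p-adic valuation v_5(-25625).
v_5(-25625) = 4

v_5(n) is the largest exponent k such that 5^k divides n. Factor out: -25625 = -5^4 · 41. (Sign doesn't affect v_p.) So v_5(-25625) = 4.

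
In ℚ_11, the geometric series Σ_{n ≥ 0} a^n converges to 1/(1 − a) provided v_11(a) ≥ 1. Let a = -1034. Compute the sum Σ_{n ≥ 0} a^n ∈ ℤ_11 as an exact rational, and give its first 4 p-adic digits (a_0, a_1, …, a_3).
Σ a^n = 1/(1 − a) = 1/1035;  first 4 digits = (1, 5, 5, 3)

v_11(a) = 1 ≥ 1, so the series converges in ℤ_11 to 1/(1 − a) = 1/(1 − (-1034)) = 1/1035. Expand this rational in ℤ_11: compute digits iteratively via d_i = x_i mod 11, x_{i+1} = (x_i − d_i)/11. The first 4 digits are (1, 5, 5, 3).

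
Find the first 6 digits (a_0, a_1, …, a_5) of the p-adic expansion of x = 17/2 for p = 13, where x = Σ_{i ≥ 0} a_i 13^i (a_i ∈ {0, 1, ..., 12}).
(a_0, …, a_5) = (2, 7, 6, 6, 6, 6)

v_13(17/2) = 0 (numerator and denominator both coprime to 13), so x ∈ ℤ_13^×. Compute digits iteratively via a_i = x_i mod 13, x_{i+1} = (x_i − a_i)/13, with x_0 = x:
  x_0 = 17/2;  a_0 = 2;  x_1 = (x_0 − 2)/13 = 1/2
  x_1 = 1/2;  a_1 = 7;  x_2 = (x_1 − 7)/13 = -1/2
  x_2 = -1/2;  a_2 = 6;  x_3 = (x_2 − 6)/13 = -1/2
  x_3 = -1/2;  a_3 = 6;  x_4 = (x_3 − 6)/13 = -1/2
  x_4 = -1/2;  a_4 = 6;  x_5 = (x_4 − 6)/13 = -1/2
  x_5 = -1/2;  a_5 = 6;  x_6 = (x_5 − 6)/13 = -1/2
Digits: (2, 7, 6, 6, 6, 6).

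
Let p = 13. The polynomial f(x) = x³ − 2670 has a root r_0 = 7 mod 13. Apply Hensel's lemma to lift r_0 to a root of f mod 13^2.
r_1 = 124 (mod 169)

Hensel: r_{i+1} = r_i − f(r_i)/f′(r_i) mod 13^{i+2}, where f′(x) = 3x². Iterate:
  r_0 = 7 (mod 13)
  r_1 = 124 (mod 169)
Final: r = 124 with f(r) ≡ 0 mod 13^2.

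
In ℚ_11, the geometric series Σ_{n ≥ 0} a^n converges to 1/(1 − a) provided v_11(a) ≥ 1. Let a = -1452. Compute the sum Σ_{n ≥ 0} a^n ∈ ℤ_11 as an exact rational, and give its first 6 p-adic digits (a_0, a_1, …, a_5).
Σ a^n = 1/(1 − a) = 1/1453;  first 6 digits = (1, 0, 10, 9, 0, 2)

v_11(a) = 2 ≥ 1, so the series converges in ℤ_11 to 1/(1 − a) = 1/(1 − (-1452)) = 1/1453. Expand this rational in ℤ_11: compute digits iteratively via d_i = x_i mod 11, x_{i+1} = (x_i − d_i)/11. The first 6 digits are (1, 0, 10, 9, 0, 2).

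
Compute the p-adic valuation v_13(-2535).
v_13(-2535) = 2

v_13(n) is the largest exponent k such that 13^k divides n. Factor out: -2535 = -13^2 · 15. (Sign doesn't affect v_p.) So v_13(-2535) = 2.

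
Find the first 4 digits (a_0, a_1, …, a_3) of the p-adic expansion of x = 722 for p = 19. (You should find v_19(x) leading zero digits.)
(a_0, …, a_3) = (0, 0, 2, 0)

v_19(722) = 2, so a_0 = ... = a_1 = 0. Factor out: x = 19^2 · u with u = 2 a unit in ℤ_19. Expand u iteratively via a_{v+i} = u_i mod 19, u_{i+1} = (u_i − a_{v+i})/19:
  u_0 = 2;  a_2 = 2;  u_1 = (u_0 − 2)/19 = 0
  u_1 = 0;  a_3 = 0;  u_2 = (u_1 − 0)/19 = 0
Digits: (0, 0, 2, 0).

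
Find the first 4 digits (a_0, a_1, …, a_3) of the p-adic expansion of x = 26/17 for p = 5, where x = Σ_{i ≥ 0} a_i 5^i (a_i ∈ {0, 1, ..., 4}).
(a_0, …, a_3) = (3, 0, 2, 4)

v_5(26/17) = 0 (numerator and denominator both coprime to 5), so x ∈ ℤ_5^×. Compute digits iteratively via a_i = x_i mod 5, x_{i+1} = (x_i − a_i)/5, with x_0 = x:
  x_0 = 26/17;  a_0 = 3;  x_1 = (x_0 − 3)/5 = -5/17
  x_1 = -5/17;  a_1 = 0;  x_2 = (x_1 − 0)/5 = -1/17
  x_2 = -1/17;  a_2 = 2;  x_3 = (x_2 − 2)/5 = -7/17
  x_3 = -7/17;  a_3 = 4;  x_4 = (x_3 − 4)/5 = -15/17
Digits: (3, 0, 2, 4).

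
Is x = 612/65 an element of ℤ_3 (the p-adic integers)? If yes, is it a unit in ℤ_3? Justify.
x ∈ ℤ_3 but not a unit; v_3(x) = 2 > 0

ℤ_3 = {x ∈ ℚ_3 : v_3(x) ≥ 0} and ℤ_3^× = {x ∈ ℤ_3 : v_3(x) = 0}. Here v_3(612/65) = v_3(num) − v_3(den) = 2; compare against these criteria.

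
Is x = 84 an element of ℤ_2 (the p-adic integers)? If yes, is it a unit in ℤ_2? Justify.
x ∈ ℤ_2 but not a unit; v_2(x) = 2 > 0

ℤ_2 = {x ∈ ℚ_2 : v_2(x) ≥ 0} and ℤ_2^× = {x ∈ ℤ_2 : v_2(x) = 0}. Here v_2(84) = v_2(num) − v_2(den) = 2; compare against these criteria.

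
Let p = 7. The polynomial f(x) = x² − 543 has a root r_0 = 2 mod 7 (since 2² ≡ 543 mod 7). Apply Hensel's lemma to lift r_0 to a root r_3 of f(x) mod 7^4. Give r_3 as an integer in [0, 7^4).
r_3 = 737 (mod 2401)

Hensel's recurrence: r_{i+1} = r_i − f(r_i)·(f′(r_i))^{-1} mod 7^{i+2}, with f′(x) = 2x. Iterate:
  r_0 = 2 (mod 7)
  r_1 = 2 (mod 49)
  r_2 = 51 (mod 343)
  r_3 = 737 (mod 2401)
Final: r_3 = 737, and one checks f(r_3) ≡ 0 mod 7^4.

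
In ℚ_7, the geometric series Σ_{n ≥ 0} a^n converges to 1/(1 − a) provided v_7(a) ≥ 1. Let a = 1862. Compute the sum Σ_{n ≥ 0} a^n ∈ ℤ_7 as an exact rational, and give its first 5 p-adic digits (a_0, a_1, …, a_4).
Σ a^n = 1/(1 − a) = -1/1861;  first 5 digits = (1, 0, 3, 5, 2)

v_7(a) = 2 ≥ 1, so the series converges in ℤ_7 to 1/(1 − a) = 1/(1 − 1862) = -1/1861. Expand this rational in ℤ_7: compute digits iteratively via d_i = x_i mod 7, x_{i+1} = (x_i − d_i)/7. The first 5 digits are (1, 0, 3, 5, 2).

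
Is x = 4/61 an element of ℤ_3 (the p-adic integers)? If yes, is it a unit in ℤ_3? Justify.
x ∈ ℤ_3^× (unit); v_3(x) = 0

ℤ_3 = {x ∈ ℚ_3 : v_3(x) ≥ 0} and ℤ_3^× = {x ∈ ℤ_3 : v_3(x) = 0}. Here v_3(4/61) = v_3(num) − v_3(den) = 0; compare against these criteria.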